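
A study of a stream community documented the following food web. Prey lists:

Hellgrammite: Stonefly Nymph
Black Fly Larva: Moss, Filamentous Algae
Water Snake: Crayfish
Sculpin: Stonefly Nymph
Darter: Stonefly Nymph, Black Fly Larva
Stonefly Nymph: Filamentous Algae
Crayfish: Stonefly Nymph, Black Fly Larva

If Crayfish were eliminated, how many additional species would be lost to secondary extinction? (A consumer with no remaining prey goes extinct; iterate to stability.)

1

Remove Crayfish.
Round 1: Water Snake (all prey gone) → extinct.
No further losses. Total secondary extinctions: 1.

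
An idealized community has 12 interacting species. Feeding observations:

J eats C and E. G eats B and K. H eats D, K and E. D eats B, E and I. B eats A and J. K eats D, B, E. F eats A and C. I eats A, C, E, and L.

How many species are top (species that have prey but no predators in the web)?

Top species (has prey, but nothing eats it): F, G, H.
Count: 3.

3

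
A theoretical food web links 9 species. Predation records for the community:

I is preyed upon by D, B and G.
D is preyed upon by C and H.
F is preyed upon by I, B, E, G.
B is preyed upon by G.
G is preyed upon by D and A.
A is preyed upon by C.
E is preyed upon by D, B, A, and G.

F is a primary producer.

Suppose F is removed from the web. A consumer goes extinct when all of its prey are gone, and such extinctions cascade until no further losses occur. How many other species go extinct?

8

Remove F.
Round 1: E (all prey gone), I (all prey gone) → extinct.
Round 2: B (all prey gone) → extinct.
Round 3: G (all prey gone) → extinct.
Round 4: D (all prey gone), A (all prey gone) → extinct.
Round 5: H (all prey gone), C (all prey gone) → extinct.
No further losses. Total secondary extinctions: 8.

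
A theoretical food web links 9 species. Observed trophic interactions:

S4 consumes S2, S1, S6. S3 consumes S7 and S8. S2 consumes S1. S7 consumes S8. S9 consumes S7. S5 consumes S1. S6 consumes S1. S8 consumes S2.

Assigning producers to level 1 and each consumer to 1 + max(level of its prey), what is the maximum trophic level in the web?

5

Producers (level 1): S1.
S1 → S2 → S8 → S7 → S3 gives S3 level 5.
No species has a prey at level 5, so no species reaches level 6.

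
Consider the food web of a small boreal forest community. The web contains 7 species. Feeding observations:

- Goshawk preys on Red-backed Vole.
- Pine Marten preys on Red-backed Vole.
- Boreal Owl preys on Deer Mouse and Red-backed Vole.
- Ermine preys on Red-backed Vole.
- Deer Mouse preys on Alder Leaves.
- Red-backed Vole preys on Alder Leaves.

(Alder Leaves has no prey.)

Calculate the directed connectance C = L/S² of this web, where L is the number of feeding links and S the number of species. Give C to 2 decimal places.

The web has S = 7 species and L = 7 feeding links.
C = L / S² = 7 / 49 = 0.1429 ≈ 0.14.

C = 0.14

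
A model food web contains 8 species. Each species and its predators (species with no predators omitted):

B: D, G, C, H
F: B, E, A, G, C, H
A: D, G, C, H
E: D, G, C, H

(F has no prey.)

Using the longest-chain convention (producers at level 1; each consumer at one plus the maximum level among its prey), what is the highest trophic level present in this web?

Producers (level 1): F.
F → B → D gives D level 3.
No species has a prey at level 3, so no species reaches level 4.

3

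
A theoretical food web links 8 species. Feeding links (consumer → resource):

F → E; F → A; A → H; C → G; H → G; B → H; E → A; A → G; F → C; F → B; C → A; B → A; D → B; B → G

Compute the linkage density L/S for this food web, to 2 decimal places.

L/S = 1.75

There are L = 14 links among S = 8 species.
L/S = 14/8 = 1.7500 ≈ 1.75.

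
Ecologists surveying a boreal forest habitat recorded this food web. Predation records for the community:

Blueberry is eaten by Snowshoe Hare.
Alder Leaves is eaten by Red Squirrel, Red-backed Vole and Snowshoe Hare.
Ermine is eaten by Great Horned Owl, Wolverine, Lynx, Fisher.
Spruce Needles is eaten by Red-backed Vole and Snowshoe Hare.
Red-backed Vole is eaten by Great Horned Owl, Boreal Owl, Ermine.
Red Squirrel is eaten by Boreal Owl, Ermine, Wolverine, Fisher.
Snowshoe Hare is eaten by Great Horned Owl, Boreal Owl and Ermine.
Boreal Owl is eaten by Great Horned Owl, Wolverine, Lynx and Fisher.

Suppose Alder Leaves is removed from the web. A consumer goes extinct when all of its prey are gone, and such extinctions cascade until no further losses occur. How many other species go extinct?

1

Remove Alder Leaves.
Round 1: Red Squirrel (all prey gone) → extinct.
No further losses. Total secondary extinctions: 1.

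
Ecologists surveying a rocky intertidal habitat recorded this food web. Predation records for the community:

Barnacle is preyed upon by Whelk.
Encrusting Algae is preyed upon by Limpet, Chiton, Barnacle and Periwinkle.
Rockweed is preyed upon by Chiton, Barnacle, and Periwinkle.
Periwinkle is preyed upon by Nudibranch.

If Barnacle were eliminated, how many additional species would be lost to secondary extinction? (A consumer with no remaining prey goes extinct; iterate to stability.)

1

Remove Barnacle.
Round 1: Whelk (all prey gone) → extinct.
No further losses. Total secondary extinctions: 1.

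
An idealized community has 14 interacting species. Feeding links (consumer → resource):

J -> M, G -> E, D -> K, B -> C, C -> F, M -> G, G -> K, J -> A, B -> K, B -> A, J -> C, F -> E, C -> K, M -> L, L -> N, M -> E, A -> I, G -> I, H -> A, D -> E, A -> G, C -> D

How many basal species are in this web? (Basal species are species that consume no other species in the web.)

Basal species (no prey listed): N, K, I, E.
Count: 4.

4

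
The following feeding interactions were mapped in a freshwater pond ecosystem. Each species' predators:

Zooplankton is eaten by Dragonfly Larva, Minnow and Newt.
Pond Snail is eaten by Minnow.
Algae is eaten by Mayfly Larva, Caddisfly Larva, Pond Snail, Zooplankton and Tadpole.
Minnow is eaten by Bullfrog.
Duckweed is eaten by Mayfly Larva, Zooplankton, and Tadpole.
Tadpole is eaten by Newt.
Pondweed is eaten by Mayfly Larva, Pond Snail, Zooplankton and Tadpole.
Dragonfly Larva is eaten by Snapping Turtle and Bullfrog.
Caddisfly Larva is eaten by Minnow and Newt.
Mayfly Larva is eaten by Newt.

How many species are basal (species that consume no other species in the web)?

3

Basal species (no prey listed): Duckweed, Algae, Pondweed.
Count: 3.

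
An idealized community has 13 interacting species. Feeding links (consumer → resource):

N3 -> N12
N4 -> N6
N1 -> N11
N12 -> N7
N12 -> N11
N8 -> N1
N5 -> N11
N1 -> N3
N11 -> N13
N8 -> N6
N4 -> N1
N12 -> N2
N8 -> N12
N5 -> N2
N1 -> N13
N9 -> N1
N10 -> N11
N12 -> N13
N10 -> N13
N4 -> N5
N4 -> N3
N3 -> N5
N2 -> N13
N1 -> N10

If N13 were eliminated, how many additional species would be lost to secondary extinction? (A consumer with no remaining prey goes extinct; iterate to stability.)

4

Remove N13.
Round 1: N2 (all prey gone), N11 (all prey gone) → extinct.
Round 2: N5 (all prey gone), N10 (all prey gone) → extinct.
No further losses. Total secondary extinctions: 4.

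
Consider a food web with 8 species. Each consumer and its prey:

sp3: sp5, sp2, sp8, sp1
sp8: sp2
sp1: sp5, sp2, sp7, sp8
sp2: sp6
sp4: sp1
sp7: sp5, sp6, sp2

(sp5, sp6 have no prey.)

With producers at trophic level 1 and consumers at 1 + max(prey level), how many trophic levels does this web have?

Producers (level 1): sp5, sp6.
sp6 → sp2 → sp7 → sp1 → sp3 gives sp3 level 5.
No species has a prey at level 5, so no species reaches level 6.

5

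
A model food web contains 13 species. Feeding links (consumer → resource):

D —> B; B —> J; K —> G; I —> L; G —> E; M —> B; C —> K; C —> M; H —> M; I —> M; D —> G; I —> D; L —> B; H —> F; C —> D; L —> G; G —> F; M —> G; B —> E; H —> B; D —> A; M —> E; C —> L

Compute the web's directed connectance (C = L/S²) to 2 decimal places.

C = 0.14

The web has S = 13 species and L = 23 feeding links.
C = L / S² = 23 / 169 = 0.1361 ≈ 0.14.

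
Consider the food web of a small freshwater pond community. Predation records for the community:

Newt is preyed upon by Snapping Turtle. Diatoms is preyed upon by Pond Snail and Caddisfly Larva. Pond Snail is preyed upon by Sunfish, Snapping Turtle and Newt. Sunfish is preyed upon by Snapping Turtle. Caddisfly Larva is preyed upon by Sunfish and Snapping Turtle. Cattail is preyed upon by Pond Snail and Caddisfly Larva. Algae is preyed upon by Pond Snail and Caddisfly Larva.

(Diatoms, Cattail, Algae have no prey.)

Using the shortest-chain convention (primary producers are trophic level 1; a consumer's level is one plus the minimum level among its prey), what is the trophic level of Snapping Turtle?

Diatoms is a producer → level 1.
Caddisfly Larva eats Diatoms → level 2.
Snapping Turtle eats Caddisfly Larva → level 3.
No prey of Snapping Turtle is below level 2, so 3 is the minimum.

Trophic level 3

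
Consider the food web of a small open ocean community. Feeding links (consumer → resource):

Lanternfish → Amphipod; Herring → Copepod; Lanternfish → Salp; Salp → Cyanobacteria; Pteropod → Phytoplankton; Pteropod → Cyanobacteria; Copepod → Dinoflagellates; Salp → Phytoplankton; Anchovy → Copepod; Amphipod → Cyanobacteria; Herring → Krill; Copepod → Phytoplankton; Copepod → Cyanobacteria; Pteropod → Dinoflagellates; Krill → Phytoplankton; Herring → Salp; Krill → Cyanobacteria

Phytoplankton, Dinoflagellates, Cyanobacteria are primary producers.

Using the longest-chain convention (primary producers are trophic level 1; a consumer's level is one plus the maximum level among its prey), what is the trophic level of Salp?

Phytoplankton is a producer → level 1.
Salp eats Phytoplankton (level 1); other prey at levels: Cyanobacteria 1 → level 2.

Trophic level 2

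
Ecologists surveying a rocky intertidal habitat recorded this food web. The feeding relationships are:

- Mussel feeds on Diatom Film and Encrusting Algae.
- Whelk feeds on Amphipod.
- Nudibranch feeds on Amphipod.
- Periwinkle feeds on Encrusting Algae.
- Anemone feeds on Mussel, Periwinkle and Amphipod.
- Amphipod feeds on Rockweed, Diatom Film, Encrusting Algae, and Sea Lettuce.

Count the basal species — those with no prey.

Basal species (no prey listed): Encrusting Algae, Rockweed, Sea Lettuce, Diatom Film.
Count: 4.

4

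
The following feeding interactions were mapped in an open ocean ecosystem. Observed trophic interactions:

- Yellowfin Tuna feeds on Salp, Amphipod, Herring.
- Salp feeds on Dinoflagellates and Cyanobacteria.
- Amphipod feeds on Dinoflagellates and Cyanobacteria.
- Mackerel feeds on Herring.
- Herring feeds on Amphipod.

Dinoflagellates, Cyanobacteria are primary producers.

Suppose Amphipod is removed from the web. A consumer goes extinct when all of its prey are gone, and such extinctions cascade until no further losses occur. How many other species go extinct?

Remove Amphipod.
Round 1: Herring (all prey gone) → extinct.
Round 2: Mackerel (all prey gone) → extinct.
No further losses. Total secondary extinctions: 2.

2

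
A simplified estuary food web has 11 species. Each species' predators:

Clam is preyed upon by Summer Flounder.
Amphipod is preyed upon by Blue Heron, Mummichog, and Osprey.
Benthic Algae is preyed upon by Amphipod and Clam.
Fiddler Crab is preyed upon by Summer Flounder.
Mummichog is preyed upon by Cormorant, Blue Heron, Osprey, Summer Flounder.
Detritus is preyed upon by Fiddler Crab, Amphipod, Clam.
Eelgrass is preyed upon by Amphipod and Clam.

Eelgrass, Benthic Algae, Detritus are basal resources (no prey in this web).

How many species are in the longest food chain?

One longest chain: Eelgrass → Amphipod → Mummichog → Summer Flounder.
It has 4 species and 3 links.

4 species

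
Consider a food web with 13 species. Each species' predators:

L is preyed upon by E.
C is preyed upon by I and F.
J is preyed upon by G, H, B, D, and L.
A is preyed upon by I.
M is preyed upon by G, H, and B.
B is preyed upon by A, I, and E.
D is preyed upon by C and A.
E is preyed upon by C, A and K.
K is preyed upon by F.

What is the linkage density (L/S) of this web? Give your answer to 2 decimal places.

L/S = 1.62

There are L = 21 links among S = 13 species.
L/S = 21/13 = 1.6154 ≈ 1.62.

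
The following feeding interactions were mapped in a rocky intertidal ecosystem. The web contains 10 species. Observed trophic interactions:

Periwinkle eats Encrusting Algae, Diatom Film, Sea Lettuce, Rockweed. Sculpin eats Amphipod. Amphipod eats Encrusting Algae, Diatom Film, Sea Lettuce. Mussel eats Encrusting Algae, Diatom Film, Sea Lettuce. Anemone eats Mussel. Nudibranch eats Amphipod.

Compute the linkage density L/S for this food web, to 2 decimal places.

There are L = 13 links among S = 10 species.
L/S = 13/10 = 1.3000 ≈ 1.30.

L/S = 1.30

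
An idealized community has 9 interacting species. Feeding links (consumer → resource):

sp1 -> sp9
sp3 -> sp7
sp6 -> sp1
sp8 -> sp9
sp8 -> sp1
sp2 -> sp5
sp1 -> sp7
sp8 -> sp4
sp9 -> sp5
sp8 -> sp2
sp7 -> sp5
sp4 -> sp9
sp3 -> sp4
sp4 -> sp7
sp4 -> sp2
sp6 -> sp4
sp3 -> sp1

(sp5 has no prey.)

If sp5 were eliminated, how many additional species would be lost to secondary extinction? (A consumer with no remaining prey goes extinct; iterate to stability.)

Remove sp5.
Round 1: sp7 (all prey gone), sp2 (all prey gone), sp9 (all prey gone) → extinct.
Round 2: sp1 (all prey gone), sp4 (all prey gone) → extinct.
Round 3: sp3 (all prey gone), sp8 (all prey gone), sp6 (all prey gone) → extinct.
No further losses. Total secondary extinctions: 8.

8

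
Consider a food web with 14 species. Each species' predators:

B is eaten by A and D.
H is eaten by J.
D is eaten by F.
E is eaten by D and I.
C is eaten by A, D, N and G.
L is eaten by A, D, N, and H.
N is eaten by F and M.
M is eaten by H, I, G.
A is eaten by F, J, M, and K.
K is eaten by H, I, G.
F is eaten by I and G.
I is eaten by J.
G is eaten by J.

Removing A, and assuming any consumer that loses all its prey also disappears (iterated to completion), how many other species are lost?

1

Remove A.
Round 1: K (all prey gone) → extinct.
No further losses. Total secondary extinctions: 1.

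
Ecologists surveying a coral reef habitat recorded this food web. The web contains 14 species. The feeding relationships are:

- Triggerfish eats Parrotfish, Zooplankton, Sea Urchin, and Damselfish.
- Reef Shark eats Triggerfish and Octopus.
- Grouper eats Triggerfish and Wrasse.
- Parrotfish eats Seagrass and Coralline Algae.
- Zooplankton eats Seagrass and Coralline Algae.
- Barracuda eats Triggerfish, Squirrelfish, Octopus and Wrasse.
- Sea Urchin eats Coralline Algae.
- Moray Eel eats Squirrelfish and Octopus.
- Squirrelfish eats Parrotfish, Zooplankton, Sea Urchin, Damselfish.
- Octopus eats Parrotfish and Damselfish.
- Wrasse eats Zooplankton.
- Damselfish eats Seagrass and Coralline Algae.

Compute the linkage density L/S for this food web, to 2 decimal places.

L/S = 2.00

There are L = 28 links among S = 14 species.
L/S = 28/14 = 2.0000 ≈ 2.00.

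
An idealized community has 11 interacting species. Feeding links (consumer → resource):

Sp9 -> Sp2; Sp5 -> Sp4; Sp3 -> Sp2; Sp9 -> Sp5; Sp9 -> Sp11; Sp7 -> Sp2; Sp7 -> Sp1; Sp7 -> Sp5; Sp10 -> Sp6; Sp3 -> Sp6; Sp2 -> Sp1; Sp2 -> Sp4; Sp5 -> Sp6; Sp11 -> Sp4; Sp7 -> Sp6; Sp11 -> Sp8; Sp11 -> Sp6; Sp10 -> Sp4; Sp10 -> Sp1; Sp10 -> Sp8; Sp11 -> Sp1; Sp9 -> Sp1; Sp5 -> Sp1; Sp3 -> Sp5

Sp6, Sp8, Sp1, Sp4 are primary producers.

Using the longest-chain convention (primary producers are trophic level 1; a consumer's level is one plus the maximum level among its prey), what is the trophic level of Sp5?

Trophic level 2

Sp6 is a producer → level 1.
Sp5 eats Sp6 (level 1); other prey at levels: Sp1 1, Sp4 1 → level 2.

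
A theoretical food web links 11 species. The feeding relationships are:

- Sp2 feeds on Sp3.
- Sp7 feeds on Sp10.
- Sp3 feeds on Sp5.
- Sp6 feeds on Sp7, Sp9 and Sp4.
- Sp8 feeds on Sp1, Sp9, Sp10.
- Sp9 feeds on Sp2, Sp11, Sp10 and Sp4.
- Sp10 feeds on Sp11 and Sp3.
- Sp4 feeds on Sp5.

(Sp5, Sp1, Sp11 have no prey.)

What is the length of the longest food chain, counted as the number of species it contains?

One longest chain: Sp5 → Sp3 → Sp10 → Sp9 → Sp8.
It has 5 species and 4 links.

5 species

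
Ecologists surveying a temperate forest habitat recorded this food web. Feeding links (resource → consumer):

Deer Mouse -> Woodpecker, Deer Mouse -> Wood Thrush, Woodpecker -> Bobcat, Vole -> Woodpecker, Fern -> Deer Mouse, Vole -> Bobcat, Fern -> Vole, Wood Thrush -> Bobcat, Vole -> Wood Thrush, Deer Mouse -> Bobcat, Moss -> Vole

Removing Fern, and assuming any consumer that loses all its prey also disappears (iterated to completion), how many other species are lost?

1

Remove Fern.
Round 1: Deer Mouse (all prey gone) → extinct.
No further losses. Total secondary extinctions: 1.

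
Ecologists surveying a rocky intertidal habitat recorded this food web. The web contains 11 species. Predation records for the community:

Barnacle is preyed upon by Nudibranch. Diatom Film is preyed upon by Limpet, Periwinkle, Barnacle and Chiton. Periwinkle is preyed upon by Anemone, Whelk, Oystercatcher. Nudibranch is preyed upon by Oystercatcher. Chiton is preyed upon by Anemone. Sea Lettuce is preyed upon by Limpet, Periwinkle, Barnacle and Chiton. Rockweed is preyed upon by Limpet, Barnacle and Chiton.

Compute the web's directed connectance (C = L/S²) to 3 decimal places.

C = 0.140

The web has S = 11 species and L = 17 feeding links.
C = L / S² = 17 / 121 = 0.1405 ≈ 0.140.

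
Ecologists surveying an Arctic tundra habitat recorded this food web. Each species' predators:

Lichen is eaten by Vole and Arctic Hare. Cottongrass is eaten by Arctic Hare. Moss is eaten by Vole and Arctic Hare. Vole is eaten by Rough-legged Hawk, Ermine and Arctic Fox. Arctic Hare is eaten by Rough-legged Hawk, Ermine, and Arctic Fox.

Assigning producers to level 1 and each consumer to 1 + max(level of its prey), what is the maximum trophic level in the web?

3

Producers (level 1): Lichen, Cottongrass, Moss.
Lichen → Arctic Hare → Ermine gives Ermine level 3.
No species has a prey at level 3, so no species reaches level 4.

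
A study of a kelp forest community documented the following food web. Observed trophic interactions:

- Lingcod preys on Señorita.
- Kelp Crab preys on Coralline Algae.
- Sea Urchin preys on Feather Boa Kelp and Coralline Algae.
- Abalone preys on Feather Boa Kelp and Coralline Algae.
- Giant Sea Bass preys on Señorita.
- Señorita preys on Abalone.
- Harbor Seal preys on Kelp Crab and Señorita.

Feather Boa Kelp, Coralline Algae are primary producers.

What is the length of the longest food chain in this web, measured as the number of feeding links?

3 links

One longest chain: Feather Boa Kelp → Abalone → Señorita → Harbor Seal.
It has 4 species and 3 links.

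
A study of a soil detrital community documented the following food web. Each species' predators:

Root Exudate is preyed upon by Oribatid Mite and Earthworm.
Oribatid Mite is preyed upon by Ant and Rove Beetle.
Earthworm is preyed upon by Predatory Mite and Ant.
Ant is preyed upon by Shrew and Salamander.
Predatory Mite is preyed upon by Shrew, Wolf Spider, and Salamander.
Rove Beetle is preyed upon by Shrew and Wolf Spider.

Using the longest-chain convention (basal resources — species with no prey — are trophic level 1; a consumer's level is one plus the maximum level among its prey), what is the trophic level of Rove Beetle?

Root Exudate has no prey (basal) → level 1.
Oribatid Mite eats Root Exudate → level 2.
Rove Beetle eats Oribatid Mite → level 3.

Trophic level 3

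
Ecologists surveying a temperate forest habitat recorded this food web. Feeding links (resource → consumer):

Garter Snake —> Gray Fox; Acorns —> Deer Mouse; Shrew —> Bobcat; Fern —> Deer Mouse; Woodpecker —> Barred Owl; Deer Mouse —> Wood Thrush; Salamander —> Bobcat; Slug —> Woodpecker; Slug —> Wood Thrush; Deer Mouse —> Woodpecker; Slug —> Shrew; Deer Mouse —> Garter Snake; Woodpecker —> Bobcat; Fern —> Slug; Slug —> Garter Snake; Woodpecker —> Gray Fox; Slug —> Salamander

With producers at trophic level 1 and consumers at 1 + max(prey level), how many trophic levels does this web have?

Producers (level 1): Acorns, Fern.
Acorns → Deer Mouse → Woodpecker → Barred Owl gives Barred Owl level 4.
No species has a prey at level 4, so no species reaches level 5.

4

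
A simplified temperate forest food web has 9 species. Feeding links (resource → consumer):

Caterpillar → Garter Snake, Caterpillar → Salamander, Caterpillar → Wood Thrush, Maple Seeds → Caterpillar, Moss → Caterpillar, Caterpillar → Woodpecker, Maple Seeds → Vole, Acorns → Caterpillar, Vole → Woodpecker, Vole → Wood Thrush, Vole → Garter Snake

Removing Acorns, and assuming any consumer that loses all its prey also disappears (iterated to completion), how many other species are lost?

Remove Acorns.
Every predator of it retains at least one other prey: Caterpillar still has Moss, Maple Seeds.
No consumer loses all prey, so no secondary extinctions occur.

0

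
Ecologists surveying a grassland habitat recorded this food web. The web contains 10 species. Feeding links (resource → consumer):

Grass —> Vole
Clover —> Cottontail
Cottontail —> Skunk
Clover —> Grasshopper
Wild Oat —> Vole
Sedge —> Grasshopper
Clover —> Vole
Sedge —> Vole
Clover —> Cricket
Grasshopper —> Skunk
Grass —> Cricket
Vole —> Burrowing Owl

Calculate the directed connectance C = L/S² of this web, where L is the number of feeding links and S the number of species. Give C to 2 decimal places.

C = 0.12

The web has S = 10 species and L = 12 feeding links.
C = L / S² = 12 / 100 = 0.1200 ≈ 0.12.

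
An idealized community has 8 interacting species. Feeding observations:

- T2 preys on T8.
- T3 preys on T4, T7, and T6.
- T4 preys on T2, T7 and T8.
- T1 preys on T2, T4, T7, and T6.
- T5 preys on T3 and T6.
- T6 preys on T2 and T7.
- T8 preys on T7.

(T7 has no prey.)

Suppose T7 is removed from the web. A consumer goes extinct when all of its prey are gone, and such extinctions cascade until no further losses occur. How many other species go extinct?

7

Remove T7.
Round 1: T8 (all prey gone) → extinct.
Round 2: T2 (all prey gone) → extinct.
Round 3: T6 (all prey gone), T4 (all prey gone) → extinct.
Round 4: T3 (all prey gone), T1 (all prey gone) → extinct.
Round 5: T5 (all prey gone) → extinct.
No further losses. Total secondary extinctions: 7.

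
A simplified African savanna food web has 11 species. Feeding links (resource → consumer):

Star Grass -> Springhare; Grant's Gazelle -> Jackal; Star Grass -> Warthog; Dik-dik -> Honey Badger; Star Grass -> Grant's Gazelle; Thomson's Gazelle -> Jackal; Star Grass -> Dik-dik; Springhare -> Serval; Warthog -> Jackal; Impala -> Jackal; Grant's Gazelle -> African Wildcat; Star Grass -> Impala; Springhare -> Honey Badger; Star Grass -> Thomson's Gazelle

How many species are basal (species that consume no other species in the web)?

1

Basal species (no prey listed): Star Grass.
Count: 1.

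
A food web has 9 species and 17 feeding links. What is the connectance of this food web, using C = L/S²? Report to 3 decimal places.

The web has S = 9 species and L = 17 feeding links.
C = L / S² = 17 / 81 = 0.2099 ≈ 0.210.

C = 0.210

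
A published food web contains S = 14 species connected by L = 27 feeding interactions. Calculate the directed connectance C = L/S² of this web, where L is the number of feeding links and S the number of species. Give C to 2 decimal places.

The web has S = 14 species and L = 27 feeding links.
C = L / S² = 27 / 196 = 0.1378 ≈ 0.14.

C = 0.14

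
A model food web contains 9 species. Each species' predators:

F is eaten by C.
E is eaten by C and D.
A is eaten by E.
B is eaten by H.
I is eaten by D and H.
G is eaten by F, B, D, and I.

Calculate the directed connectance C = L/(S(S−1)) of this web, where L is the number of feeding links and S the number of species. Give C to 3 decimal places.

C = 0.153

The web has S = 9 species and L = 11 feeding links.
C = L / (S(S−1)) = 11 / 72 = 0.1528 ≈ 0.153.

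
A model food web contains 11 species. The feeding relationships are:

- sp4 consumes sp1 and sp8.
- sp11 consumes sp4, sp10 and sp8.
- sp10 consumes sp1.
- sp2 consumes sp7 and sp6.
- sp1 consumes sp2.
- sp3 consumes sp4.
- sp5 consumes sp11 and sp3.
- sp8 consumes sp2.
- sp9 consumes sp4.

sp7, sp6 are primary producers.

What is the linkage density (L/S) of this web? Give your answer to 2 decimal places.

L/S = 1.27

There are L = 14 links among S = 11 species.
L/S = 14/11 = 1.2727 ≈ 1.27.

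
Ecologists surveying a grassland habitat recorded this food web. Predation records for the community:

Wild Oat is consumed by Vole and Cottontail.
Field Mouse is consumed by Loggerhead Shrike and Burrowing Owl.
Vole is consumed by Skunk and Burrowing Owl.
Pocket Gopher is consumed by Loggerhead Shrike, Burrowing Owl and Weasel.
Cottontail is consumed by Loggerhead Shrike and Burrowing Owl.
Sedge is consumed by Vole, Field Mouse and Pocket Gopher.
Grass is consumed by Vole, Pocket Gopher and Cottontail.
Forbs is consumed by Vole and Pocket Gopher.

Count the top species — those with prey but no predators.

4

Top species (has prey, but nothing eats it): Weasel, Loggerhead Shrike, Skunk, Burrowing Owl.
Count: 4.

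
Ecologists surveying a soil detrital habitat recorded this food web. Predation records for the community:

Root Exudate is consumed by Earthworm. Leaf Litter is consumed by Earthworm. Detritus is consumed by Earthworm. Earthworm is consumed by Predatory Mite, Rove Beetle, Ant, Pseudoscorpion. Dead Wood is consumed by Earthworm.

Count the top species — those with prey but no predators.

Top species (has prey, but nothing eats it): Ant, Predatory Mite, Rove Beetle, Pseudoscorpion.
Count: 4.

4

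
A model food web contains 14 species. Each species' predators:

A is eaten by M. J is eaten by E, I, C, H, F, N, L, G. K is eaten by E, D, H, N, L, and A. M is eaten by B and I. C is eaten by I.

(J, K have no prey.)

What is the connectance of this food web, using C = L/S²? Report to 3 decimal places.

The web has S = 14 species and L = 18 feeding links.
C = L / S² = 18 / 196 = 0.0918 ≈ 0.092.

C = 0.092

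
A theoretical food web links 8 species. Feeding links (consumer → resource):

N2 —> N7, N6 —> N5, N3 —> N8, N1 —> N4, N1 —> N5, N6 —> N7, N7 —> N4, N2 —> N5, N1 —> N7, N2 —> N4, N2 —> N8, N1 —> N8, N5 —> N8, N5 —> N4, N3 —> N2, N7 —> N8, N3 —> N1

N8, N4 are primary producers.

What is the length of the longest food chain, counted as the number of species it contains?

4 species

One longest chain: N8 → N5 → N1 → N3.
It has 4 species and 3 links.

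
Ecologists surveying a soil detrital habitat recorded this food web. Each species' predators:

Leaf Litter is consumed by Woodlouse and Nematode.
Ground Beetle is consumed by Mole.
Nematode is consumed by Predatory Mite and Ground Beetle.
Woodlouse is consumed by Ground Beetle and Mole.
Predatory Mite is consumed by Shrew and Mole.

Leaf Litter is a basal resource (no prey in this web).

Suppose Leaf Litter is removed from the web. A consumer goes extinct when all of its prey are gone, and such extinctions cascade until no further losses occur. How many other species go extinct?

Remove Leaf Litter.
Round 1: Nematode (all prey gone), Woodlouse (all prey gone) → extinct.
Round 2: Predatory Mite (all prey gone), Ground Beetle (all prey gone) → extinct.
Round 3: Shrew (all prey gone), Mole (all prey gone) → extinct.
No further losses. Total secondary extinctions: 6.

6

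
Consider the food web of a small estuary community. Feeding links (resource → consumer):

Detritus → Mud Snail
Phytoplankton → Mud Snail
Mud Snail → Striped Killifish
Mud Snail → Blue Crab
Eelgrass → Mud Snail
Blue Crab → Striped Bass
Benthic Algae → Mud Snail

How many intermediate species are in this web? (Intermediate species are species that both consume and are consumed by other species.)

2

Intermediate species (has both prey and predators): Mud Snail, Blue Crab.
Count: 2.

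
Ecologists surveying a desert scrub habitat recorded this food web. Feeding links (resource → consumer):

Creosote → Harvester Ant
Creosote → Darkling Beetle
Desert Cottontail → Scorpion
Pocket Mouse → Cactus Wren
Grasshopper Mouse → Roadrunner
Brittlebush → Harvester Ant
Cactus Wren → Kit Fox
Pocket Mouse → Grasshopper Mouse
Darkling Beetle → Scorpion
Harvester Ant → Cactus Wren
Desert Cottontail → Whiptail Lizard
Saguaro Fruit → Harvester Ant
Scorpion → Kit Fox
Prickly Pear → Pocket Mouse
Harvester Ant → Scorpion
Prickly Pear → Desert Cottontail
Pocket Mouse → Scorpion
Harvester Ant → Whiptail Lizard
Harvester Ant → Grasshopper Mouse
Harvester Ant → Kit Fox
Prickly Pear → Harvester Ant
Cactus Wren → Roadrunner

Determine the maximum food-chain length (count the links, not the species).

One longest chain: Creosote → Darkling Beetle → Scorpion → Kit Fox.
It has 4 species and 3 links.

3 links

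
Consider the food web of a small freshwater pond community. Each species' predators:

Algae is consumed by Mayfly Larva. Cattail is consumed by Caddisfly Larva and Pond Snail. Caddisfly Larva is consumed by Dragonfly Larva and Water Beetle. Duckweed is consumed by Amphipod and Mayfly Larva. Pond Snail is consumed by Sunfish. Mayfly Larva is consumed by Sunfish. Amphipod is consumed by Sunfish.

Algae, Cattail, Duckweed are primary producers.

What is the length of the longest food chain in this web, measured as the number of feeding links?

2 links

One longest chain: Cattail → Caddisfly Larva → Dragonfly Larva.
It has 3 species and 2 links.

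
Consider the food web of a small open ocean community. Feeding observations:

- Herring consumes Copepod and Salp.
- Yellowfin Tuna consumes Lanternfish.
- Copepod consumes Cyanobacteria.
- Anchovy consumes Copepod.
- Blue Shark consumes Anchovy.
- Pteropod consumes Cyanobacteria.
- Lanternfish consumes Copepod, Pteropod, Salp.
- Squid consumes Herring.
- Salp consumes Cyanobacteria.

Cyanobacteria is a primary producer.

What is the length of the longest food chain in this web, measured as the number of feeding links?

3 links

One longest chain: Cyanobacteria → Copepod → Anchovy → Blue Shark.
It has 4 species and 3 links.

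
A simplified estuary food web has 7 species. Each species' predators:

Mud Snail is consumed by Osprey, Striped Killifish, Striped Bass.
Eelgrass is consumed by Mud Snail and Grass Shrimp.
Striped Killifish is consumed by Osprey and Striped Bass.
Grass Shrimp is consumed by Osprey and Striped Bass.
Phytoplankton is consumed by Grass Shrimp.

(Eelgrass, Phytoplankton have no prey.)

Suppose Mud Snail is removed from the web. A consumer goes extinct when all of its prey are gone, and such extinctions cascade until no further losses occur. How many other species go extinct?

1

Remove Mud Snail.
Round 1: Striped Killifish (all prey gone) → extinct.
No further losses. Total secondary extinctions: 1.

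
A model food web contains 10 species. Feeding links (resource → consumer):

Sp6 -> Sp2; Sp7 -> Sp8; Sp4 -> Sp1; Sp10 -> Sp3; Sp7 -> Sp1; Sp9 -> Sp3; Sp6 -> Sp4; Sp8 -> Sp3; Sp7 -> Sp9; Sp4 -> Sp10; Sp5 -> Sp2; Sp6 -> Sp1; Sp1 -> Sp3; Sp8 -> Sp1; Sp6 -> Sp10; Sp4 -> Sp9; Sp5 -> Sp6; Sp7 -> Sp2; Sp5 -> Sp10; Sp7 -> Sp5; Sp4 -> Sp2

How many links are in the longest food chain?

5 links

One longest chain: Sp7 → Sp5 → Sp6 → Sp4 → Sp1 → Sp3.
It has 6 species and 5 links.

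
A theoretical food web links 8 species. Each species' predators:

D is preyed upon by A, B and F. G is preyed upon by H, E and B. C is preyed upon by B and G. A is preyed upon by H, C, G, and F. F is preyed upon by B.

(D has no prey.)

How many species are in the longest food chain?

One longest chain: D → A → C → G → E.
It has 5 species and 4 links.

5 species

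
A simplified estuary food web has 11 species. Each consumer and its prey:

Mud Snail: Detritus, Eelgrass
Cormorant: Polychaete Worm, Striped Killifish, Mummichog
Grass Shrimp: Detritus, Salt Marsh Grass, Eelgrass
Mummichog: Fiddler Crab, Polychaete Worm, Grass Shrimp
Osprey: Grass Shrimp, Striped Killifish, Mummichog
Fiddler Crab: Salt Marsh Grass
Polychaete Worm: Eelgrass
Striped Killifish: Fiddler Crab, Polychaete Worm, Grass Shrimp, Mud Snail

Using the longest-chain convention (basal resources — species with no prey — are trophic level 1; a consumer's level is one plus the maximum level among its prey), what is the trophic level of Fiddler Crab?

Salt Marsh Grass has no prey (basal) → level 1.
Fiddler Crab eats Salt Marsh Grass → level 2.

Trophic level 2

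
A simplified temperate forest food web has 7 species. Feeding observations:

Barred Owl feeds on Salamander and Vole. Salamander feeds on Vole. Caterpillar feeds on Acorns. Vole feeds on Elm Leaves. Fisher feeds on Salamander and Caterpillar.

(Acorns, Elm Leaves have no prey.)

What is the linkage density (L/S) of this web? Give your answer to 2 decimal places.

There are L = 7 links among S = 7 species.
L/S = 7/7 = 1.0000 ≈ 1.00.

L/S = 1.00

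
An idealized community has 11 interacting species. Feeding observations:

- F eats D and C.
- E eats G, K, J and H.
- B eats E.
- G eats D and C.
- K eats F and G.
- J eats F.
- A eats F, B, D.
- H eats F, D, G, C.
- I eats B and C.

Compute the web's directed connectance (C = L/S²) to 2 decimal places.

The web has S = 11 species and L = 21 feeding links.
C = L / S² = 21 / 121 = 0.1736 ≈ 0.17.

C = 0.17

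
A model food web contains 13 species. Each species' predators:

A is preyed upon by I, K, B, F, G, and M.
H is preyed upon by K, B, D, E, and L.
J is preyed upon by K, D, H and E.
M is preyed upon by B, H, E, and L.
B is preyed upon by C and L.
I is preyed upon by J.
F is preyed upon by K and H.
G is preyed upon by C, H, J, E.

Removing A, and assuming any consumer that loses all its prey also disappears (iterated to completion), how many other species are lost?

12

Remove A.
Round 1: F (all prey gone), G (all prey gone), M (all prey gone), I (all prey gone) → extinct.
Round 2: J (all prey gone) → extinct.
Round 3: H (all prey gone) → extinct.
Round 4: D (all prey gone), B (all prey gone), K (all prey gone), E (all prey gone) → extinct.
Round 5: C (all prey gone), L (all prey gone) → extinct.
No further losses. Total secondary extinctions: 12.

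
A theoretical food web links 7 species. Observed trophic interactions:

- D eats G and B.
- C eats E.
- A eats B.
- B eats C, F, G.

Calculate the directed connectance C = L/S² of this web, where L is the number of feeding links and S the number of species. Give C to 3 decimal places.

C = 0.143

The web has S = 7 species and L = 7 feeding links.
C = L / S² = 7 / 49 = 0.1429 ≈ 0.143.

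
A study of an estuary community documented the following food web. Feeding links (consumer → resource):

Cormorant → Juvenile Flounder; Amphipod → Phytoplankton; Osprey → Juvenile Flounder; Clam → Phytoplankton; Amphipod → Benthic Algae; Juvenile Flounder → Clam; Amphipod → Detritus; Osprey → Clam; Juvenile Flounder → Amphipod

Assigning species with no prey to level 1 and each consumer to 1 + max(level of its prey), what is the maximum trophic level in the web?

Basal resources (level 1): Phytoplankton, Benthic Algae, Detritus.
Phytoplankton → Clam → Juvenile Flounder → Cormorant gives Cormorant level 4.
No species has a prey at level 4, so no species reaches level 5.

4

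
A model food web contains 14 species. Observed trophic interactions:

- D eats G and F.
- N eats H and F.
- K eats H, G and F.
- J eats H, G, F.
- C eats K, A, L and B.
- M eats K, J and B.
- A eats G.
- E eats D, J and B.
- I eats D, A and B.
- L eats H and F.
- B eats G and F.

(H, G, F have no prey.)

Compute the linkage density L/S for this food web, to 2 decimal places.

L/S = 2.00

There are L = 28 links among S = 14 species.
L/S = 28/14 = 2.0000 ≈ 2.00.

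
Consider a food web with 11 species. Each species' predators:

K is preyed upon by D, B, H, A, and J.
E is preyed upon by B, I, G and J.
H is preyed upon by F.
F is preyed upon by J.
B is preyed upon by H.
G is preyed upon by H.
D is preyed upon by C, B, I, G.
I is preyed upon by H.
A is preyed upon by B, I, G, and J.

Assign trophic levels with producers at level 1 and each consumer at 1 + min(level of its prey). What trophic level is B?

K is a producer → level 1.
B eats K → level 2.

Trophic level 2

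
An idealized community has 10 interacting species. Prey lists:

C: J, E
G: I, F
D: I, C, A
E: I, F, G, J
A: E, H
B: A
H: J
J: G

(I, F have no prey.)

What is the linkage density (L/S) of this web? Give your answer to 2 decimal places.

L/S = 1.60

There are L = 16 links among S = 10 species.
L/S = 16/10 = 1.6000 ≈ 1.60.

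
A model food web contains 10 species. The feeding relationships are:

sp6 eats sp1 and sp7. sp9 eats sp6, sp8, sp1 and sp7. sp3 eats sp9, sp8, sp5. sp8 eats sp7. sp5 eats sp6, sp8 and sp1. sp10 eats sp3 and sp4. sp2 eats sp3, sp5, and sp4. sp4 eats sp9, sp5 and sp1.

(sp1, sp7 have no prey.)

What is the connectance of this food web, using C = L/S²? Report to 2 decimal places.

C = 0.21

The web has S = 10 species and L = 21 feeding links.
C = L / S² = 21 / 100 = 0.2100 ≈ 0.21.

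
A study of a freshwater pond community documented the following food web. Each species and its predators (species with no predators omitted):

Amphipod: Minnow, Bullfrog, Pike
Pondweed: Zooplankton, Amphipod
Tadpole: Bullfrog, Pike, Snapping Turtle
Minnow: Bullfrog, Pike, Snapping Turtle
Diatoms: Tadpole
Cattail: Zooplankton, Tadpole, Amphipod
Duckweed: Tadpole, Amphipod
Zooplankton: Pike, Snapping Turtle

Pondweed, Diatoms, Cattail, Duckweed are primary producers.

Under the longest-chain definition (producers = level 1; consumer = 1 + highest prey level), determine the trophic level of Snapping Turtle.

Trophic level 4

Pondweed is a producer → level 1.
Amphipod eats Pondweed (level 1); other prey at levels: Cattail 1, Duckweed 1 → level 2.
Minnow eats Amphipod → level 3.
Snapping Turtle eats Minnow (level 3); other prey at levels: Zooplankton 2, Tadpole 2 → level 4.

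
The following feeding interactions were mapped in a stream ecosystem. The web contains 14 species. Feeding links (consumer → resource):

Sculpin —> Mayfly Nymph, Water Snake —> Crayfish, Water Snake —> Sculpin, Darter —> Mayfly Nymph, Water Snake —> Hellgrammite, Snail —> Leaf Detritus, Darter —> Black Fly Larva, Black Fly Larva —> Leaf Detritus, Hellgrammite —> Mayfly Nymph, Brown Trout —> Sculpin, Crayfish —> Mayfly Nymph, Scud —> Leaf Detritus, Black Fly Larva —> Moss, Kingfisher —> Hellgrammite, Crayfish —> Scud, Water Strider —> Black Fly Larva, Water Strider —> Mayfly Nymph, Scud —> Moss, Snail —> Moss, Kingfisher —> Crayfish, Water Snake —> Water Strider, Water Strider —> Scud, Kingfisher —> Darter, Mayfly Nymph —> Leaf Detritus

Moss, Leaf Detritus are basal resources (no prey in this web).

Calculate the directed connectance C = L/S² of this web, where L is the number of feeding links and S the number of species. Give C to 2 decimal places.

The web has S = 14 species and L = 24 feeding links.
C = L / S² = 24 / 196 = 0.1224 ≈ 0.12.

C = 0.12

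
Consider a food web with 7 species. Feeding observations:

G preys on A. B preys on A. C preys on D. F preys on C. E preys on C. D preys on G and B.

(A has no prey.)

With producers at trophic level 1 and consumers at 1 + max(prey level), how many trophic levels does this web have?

5

Producers (level 1): A.
A → B → D → C → E gives E level 5.
No species has a prey at level 5, so no species reaches level 6.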